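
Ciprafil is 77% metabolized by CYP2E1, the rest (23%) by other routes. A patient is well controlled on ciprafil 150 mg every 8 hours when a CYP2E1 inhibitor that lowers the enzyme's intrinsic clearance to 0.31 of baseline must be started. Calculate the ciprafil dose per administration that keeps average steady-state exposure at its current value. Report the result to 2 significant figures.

The CYP2E1 pathway (77% of clearance) is reduced to 0.31× activity: 0.77 × 0.31 = 0.2387.
Non-CYP routes (23%) are unchanged.
New clearance relative to baseline: 0.2387 + 0.23 = 0.4687.
Exposure is unchanged when dose changes in proportion to clearance. New dose = 150 mg × 0.4687 = 70 mg.

70 mg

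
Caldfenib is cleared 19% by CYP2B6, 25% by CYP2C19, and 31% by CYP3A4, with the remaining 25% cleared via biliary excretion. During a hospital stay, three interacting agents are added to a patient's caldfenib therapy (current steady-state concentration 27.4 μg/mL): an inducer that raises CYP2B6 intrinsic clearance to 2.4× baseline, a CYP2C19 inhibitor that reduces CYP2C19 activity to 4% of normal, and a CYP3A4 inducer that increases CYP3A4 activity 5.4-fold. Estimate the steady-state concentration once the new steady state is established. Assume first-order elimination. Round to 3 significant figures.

CYP2B6: 0.19 × 2.4 = 0.456
CYP2C19: 0.25 × 0.04 = 0.01
CYP3A4: 0.31 × 5.4 = 1.674
Other: 0.25 (unchanged)
New clearance relative to baseline: 0.456 + 0.01 + 1.674 + 0.25 = 2.39.
Dividing the baseline by the relative clearance: 27.4 / 2.39 = 11.5 μg/mL.

11.5 μg/mL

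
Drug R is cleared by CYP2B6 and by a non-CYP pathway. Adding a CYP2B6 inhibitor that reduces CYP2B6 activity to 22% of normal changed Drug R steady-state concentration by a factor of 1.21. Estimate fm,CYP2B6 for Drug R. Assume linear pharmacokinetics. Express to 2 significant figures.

0.22

Write x for the fraction cleared via CYP2B6. The observed steady-state concentration change means clearance fell to 1/1.21 = 0.8264 of baseline.
Only the CYP2B6 route changed, so 0.8264 = x·0.22 + (1 − x), giving x = 0.22.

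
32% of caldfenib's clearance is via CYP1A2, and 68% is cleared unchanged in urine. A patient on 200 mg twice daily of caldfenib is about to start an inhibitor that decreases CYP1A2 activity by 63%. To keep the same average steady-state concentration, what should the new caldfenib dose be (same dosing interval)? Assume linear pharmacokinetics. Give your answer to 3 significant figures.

160 mg

CYP1A2: 0.32 × 0.37 = 0.1184
Other: 0.68 (unchanged)
Relative clearance = 0.1184 + 0.68 = 0.7984.
Css,avg = (dose rate)/CL, so holding Css fixed requires dose ∝ CL: 200 × 0.7984 = 160 mg.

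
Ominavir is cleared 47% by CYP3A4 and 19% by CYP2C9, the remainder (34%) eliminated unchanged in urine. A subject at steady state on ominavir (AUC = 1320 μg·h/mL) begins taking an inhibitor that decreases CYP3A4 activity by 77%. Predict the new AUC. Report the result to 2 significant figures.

CYP3A4: 0.47 × 0.23 = 0.1081
CYP2C9: 0.19 (unchanged)
Other: 0.34 (unchanged)
New clearance relative to baseline: 0.1081 + 0.19 + 0.34 = 0.6381.
AUC ∝ 1/CL, so new value = 1320 / 0.6381 = 2.1 × 10³ μg·h/mL.

2.1 × 10³ μg·h/mL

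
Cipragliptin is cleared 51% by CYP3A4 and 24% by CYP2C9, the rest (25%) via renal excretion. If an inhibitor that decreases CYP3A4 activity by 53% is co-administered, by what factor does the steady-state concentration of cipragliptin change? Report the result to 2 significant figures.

1.4

CYP3A4: 0.51 × 0.47 = 0.2397
CYP2C9: 0.24 (unchanged)
Other: 0.25 (unchanged)
CL_new/CL_old = 0.2397 + 0.24 + 0.25 = 0.7297.
Steady-state concentration is inversely proportional to clearance, so the fold-change is 1 / 0.7297 = 1.4.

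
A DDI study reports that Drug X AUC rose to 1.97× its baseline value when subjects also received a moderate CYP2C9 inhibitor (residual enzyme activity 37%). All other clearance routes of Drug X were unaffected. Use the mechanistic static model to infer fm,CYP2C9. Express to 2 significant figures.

0.78

CL'/CL = 1 / 1.97 = 0.5076
0.37·fm + (1 − fm) = 0.5076
fm = (0.5076 − 1) / (0.37 − 1) = 0.78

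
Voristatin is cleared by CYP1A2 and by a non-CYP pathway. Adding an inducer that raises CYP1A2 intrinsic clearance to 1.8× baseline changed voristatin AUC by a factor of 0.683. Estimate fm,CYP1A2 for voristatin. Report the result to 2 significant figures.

0.58

Write x for the fraction cleared via CYP1A2. The observed AUC change means clearance rose to 1/0.683 = 1.464 of baseline.
Setting x·1.8 + (1 − x) = 1.464 and solving: x = (1.464 − 1)/(1.8 − 1) = 0.58.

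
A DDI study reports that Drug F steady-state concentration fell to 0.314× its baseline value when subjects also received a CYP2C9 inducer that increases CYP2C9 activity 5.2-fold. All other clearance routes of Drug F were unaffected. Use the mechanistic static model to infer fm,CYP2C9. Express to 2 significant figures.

0.52

Let x = fm,CYP2C9. Because steady-state concentration ∝ 1/CL, relative clearance rose to 1/0.314 = 3.185.
Setting x·5.2 + (1 − x) = 3.185 and solving: x = (3.185 − 1)/(5.2 − 1) = 0.52.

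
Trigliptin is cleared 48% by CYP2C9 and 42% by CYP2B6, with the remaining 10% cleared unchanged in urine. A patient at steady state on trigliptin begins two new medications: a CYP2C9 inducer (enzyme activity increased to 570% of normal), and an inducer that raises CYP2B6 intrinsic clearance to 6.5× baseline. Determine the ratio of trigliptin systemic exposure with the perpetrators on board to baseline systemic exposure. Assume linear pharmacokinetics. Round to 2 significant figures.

The CYP2C9 pathway (48% of clearance) increases to 5.7× activity: 0.48 × 5.7 = 2.736.
The CYP2B6 pathway (42% of clearance) increases to 6.5× activity: 0.42 × 6.5 = 2.73.
The remaining 10% of clearance is unaffected.
Relative clearance = 2.736 + 2.73 + 0.1 = 5.566.
Because systemic exposure varies inversely with clearance, the combined effect is 1 / 5.566 = 0.18.

0.18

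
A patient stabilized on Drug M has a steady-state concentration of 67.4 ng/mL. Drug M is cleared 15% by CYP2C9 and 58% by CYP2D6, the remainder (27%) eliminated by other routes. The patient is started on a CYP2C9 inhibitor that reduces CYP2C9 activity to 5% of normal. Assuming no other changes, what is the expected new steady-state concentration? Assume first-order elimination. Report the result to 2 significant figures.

79 ng/mL

CYP2C9: 0.15 × 0.05 = 0.0075
CYP2D6: 0.58 (unchanged)
Other: 0.27 (unchanged)
CL_new/CL_old = 0.0075 + 0.58 + 0.27 = 0.8575.
Steady-state concentration ∝ 1/CL, so new value = 67.4 / 0.8575 = 79 ng/mL.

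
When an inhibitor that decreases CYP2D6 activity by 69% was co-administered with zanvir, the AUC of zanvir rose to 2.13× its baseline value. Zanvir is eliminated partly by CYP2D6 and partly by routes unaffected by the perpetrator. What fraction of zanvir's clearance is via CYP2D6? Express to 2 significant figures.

0.77

Call the CYP2D6 fraction fm. After the interaction, CL_new/CL_old = fm × 0.31 + (1 − fm).
AUC ratio = 1 / (new CL fraction), so new CL fraction = 1 / 2.13 = 0.4695.
fm × 0.31 + 1 − fm = 0.4695  ⇒  fm × (0.31 − 1) = −0.5305  ⇒  fm = 0.77.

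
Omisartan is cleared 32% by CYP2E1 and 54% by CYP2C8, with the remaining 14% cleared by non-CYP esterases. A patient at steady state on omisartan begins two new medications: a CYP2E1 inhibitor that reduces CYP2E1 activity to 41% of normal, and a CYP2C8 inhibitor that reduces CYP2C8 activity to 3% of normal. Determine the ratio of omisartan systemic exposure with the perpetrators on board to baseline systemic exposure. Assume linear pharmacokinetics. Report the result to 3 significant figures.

3.48

The CYP2E1 pathway (32% of clearance) is reduced to 0.41× activity: 0.32 × 0.41 = 0.1312.
The CYP2C8 pathway (54% of clearance) drops to 0.03× activity: 0.54 × 0.03 = 0.0162.
Non-CYP routes (14%) are unchanged.
New clearance relative to baseline: 0.1312 + 0.0162 + 0.14 = 0.2874.
Net systemic exposure ratio = 1 / 0.2874 = 3.48.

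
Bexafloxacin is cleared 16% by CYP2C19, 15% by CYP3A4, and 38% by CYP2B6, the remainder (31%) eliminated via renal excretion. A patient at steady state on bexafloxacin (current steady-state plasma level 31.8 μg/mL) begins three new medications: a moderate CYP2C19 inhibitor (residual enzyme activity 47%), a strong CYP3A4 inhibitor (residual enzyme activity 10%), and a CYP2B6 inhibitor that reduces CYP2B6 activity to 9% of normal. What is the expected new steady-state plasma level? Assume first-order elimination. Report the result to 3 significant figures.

CYP2C19: 0.16 × 0.47 = 0.0752
CYP3A4: 0.15 × 0.1 = 0.015
CYP2B6: 0.38 × 0.09 = 0.0342
Other: 0.31 (unchanged)
New clearance relative to baseline: 0.0752 + 0.015 + 0.0342 + 0.31 = 0.4344.
Dividing the baseline by the relative clearance: 31.8 / 0.4344 = 73.2 μg/mL.

73.2 μg/mL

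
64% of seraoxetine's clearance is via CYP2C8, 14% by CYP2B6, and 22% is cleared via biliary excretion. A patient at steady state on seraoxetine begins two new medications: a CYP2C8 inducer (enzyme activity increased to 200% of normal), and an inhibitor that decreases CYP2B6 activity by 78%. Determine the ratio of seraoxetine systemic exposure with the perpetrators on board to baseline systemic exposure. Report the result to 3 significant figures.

0.653

The CYP2C8 pathway (64% of clearance) is boosted to 2× activity: 0.64 × 2 = 1.28.
The CYP2B6 pathway (14% of clearance) is reduced to 0.22× activity: 0.14 × 0.22 = 0.0308.
The remaining 22% of clearance is unaffected.
CL_new/CL_old = 1.28 + 0.0308 + 0.22 = 1.5308.
Because systemic exposure varies inversely with clearance, the combined effect is 1 / 1.5308 = 0.653.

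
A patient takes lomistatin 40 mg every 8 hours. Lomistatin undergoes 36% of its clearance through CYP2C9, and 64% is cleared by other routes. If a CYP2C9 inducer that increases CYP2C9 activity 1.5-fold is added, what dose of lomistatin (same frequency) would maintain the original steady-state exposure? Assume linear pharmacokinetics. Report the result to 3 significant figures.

The CYP2C9 pathway (36% of clearance) rises to 1.5× activity: 0.36 × 1.5 = 0.54.
The remaining 64% of clearance is unaffected.
CL_new/CL_old = 0.54 + 0.64 = 1.18.
Exposure is unchanged when dose changes in proportion to clearance. New dose = 40 mg × 1.18 = 47.2 mg.

47.2 mg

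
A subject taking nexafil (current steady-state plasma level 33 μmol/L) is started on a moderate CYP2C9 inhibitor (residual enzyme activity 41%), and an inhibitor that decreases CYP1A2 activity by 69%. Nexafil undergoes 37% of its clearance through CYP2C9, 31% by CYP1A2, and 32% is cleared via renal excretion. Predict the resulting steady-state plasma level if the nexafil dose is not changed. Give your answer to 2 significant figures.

The CYP2C9 pathway (37% of clearance) drops to 0.41× activity: 0.37 × 0.41 = 0.1517.
The CYP1A2 pathway (31% of clearance) is reduced to 0.31× activity: 0.31 × 0.31 = 0.0961.
Non-CYP routes (32%) are unchanged.
New clearance relative to baseline: 0.1517 + 0.0961 + 0.32 = 0.5678.
Steady-state plasma level ∝ 1/CL: new value = 33 / 0.5678 = 58 μmol/L.

58 μmol/L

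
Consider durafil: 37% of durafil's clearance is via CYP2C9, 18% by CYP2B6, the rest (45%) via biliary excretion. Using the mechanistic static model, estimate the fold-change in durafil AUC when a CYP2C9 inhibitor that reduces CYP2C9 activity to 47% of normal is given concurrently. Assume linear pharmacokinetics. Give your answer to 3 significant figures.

1.24

CYP2C9: 0.37 × 0.47 = 0.1739
CYP2B6: 0.18 (unchanged)
Other: 0.45 (unchanged)
New clearance relative to baseline: 0.1739 + 0.18 + 0.45 = 0.8039.
AUC is inversely proportional to clearance, so the fold-change is 1 / 0.8039 = 1.24.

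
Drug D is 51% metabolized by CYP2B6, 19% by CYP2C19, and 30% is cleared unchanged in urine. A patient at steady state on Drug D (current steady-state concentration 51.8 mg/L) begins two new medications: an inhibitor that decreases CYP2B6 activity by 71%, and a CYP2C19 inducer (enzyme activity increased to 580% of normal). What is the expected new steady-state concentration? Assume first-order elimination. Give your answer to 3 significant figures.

33.4 mg/L

CYP2B6: 0.51 × 0.29 = 0.1479
CYP2C19: 0.19 × 5.8 = 1.102
Other: 0.3 (unchanged)
CL_new/CL_old = 0.1479 + 1.102 + 0.3 = 1.5499.
New steady-state concentration = 51.8 / 1.5499 = 33.4 mg/L (concentration scales inversely with clearance).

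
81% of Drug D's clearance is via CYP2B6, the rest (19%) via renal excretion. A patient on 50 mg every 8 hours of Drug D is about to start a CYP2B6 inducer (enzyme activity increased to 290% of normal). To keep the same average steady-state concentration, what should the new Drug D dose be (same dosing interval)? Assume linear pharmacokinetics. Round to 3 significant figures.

127 mg

The CYP2B6 pathway (81% of clearance) increases to 2.9× activity: 0.81 × 2.9 = 2.349.
Non-CYP routes (19%) are unchanged.
New clearance relative to baseline: 2.349 + 0.19 = 2.539.
Css,avg = (dose rate)/CL, so holding Css fixed requires dose ∝ CL: 50 × 2.539 = 127 mg.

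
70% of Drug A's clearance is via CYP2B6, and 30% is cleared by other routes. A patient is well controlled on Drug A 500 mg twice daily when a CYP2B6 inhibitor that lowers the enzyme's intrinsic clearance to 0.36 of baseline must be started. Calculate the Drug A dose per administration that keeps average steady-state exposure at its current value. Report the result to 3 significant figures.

CYP2B6: 0.7 × 0.36 = 0.252
Other: 0.3 (unchanged)
Relative clearance = 0.252 + 0.3 = 0.552.
To maintain the same steady-state level, dose must scale with clearance: new dose = 500 × 0.552 = 276 mg.

276 mg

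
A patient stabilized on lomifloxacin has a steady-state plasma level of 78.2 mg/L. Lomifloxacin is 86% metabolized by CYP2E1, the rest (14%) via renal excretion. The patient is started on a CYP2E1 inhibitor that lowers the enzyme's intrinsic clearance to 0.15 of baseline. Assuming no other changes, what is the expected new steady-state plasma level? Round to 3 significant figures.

291 mg/L

CYP2E1: 0.86 × 0.15 = 0.129
Other: 0.14 (unchanged)
New clearance relative to baseline: 0.129 + 0.14 = 0.269.
New steady-state plasma level = baseline ÷ relative clearance = 78.2 / 0.269 = 291 mg/L.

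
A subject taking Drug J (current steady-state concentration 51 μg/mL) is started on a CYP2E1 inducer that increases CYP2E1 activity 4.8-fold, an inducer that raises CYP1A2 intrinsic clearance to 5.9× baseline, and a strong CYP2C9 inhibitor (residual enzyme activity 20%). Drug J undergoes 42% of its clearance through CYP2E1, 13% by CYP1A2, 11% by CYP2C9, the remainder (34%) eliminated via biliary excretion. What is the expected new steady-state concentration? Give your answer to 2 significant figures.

The CYP2E1 pathway (42% of clearance) rises to 4.8× activity: 0.42 × 4.8 = 2.016.
The CYP1A2 pathway (13% of clearance) rises to 5.9× activity: 0.13 × 5.9 = 0.767.
The CYP2C9 pathway (11% of clearance) falls to 0.2× activity: 0.11 × 0.2 = 0.022.
Non-CYP routes (34%) are unchanged.
New clearance relative to baseline: 2.016 + 0.767 + 0.022 + 0.34 = 3.145.
Steady-state concentration ∝ 1/CL: new value = 51 / 3.145 = 16 μg/mL.

16 μg/mL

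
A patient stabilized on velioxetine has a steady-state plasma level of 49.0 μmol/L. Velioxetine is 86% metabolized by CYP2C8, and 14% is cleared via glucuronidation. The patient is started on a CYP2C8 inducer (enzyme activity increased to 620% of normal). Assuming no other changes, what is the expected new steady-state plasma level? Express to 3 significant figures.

8.95 μmol/L

CYP2C8: 0.86 × 6.2 = 5.332
Other: 0.14 (unchanged)
CL_new/CL_old = 5.332 + 0.14 = 5.472.
New steady-state plasma level = baseline ÷ relative clearance = 49.0 / 5.472 = 8.95 μmol/L.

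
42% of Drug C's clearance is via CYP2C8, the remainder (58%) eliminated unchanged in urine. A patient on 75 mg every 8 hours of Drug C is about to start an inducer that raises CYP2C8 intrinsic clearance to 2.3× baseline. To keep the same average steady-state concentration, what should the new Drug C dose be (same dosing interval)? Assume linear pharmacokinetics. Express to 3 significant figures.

116 mg

The CYP2C8 pathway (42% of clearance) increases to 2.3× activity: 0.42 × 2.3 = 0.966.
The remaining 58% of clearance is unaffected.
New clearance relative to baseline: 0.966 + 0.58 = 1.546.
To maintain the same steady-state level, dose must scale with clearance: new dose = 75 × 1.546 = 116 mg.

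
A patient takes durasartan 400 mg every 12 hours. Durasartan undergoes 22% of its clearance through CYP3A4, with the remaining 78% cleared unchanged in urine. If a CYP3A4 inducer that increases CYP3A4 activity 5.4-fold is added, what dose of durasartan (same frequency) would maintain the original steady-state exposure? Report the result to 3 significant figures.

The CYP3A4 pathway (22% of clearance) is boosted to 5.4× activity: 0.22 × 5.4 = 1.188.
Non-CYP routes (78%) are unchanged.
Relative clearance = 1.188 + 0.78 = 1.968.
Css,avg = (dose rate)/CL, so holding Css fixed requires dose ∝ CL: 400 × 1.968 = 787 mg.

787 mg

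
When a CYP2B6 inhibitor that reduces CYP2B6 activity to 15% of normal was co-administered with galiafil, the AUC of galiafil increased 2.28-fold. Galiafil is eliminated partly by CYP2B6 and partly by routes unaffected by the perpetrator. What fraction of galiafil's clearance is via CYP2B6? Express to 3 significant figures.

0.660

Write x for the fraction cleared via CYP2B6. The observed AUC change means clearance fell to 1/2.28 = 0.4386 of baseline.
Only the CYP2B6 route changed, so 0.4386 = x·0.15 + (1 − x), giving x = 0.660.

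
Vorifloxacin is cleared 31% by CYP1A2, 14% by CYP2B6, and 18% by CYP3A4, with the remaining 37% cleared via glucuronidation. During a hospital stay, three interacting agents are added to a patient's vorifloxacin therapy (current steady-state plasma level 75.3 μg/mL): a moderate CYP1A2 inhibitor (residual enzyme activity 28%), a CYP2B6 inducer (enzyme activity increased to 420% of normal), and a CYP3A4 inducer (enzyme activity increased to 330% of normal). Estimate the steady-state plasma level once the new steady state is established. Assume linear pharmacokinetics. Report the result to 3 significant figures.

45.9 μg/mL

The CYP1A2 pathway (31% of clearance) drops to 0.28× activity: 0.31 × 0.28 = 0.0868.
The CYP2B6 pathway (14% of clearance) rises to 4.2× activity: 0.14 × 4.2 = 0.588.
The CYP3A4 pathway (18% of clearance) is boosted to 3.3× activity: 0.18 × 3.3 = 0.594.
The remaining 37% of clearance is unaffected.
New clearance relative to baseline: 0.0868 + 0.588 + 0.594 + 0.37 = 1.6388.
New steady-state plasma level = 75.3 / 1.6388 = 45.9 μg/mL (concentration scales inversely with clearance).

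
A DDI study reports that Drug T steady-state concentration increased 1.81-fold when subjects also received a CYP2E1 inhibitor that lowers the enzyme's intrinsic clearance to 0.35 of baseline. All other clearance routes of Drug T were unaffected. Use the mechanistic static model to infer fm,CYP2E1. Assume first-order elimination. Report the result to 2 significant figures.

Let x = fm,CYP2E1. Because steady-state concentration ∝ 1/CL, relative clearance fell to 1/1.81 = 0.5525.
Setting x·0.35 + (1 − x) = 0.5525 and solving: x = (0.5525 − 1)/(0.35 − 1) = 0.69.

0.69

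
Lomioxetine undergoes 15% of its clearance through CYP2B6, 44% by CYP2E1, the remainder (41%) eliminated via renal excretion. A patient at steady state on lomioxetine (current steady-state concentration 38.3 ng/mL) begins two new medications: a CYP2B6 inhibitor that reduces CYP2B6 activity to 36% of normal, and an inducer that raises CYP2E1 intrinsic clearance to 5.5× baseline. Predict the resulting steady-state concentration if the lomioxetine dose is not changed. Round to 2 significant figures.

13 ng/mL

The CYP2B6 pathway (15% of clearance) falls to 0.36× activity: 0.15 × 0.36 = 0.054.
The CYP2E1 pathway (44% of clearance) is boosted to 5.5× activity: 0.44 × 5.5 = 2.42.
The remaining 41% of clearance is unaffected.
CL_new/CL_old = 0.054 + 2.42 + 0.41 = 2.884.
Steady-state concentration ∝ 1/CL: new value = 38.3 / 2.884 = 13 ng/mL.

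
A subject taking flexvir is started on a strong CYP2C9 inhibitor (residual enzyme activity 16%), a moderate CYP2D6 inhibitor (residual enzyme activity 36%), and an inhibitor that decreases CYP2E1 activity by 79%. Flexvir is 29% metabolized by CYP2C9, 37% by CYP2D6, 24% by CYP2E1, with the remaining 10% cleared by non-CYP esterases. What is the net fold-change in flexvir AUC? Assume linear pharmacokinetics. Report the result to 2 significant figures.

The CYP2C9 pathway (29% of clearance) falls to 0.16× activity: 0.29 × 0.16 = 0.0464.
The CYP2D6 pathway (37% of clearance) drops to 0.36× activity: 0.37 × 0.36 = 0.1332.
The CYP2E1 pathway (24% of clearance) falls to 0.21× activity: 0.24 × 0.21 = 0.0504.
The remaining 10% of clearance is unaffected.
CL_new/CL_old = 0.0464 + 0.1332 + 0.0504 + 0.1 = 0.33.
Because AUC varies inversely with clearance, the combined effect is 1 / 0.33 = 3.0.

3.0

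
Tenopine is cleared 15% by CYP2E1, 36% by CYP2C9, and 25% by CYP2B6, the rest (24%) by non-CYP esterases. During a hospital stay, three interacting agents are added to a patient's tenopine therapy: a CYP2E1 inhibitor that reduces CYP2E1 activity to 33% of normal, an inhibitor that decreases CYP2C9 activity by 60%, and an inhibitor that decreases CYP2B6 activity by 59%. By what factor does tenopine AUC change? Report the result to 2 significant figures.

The CYP2E1 pathway (15% of clearance) drops to 0.33× activity: 0.15 × 0.33 = 0.0495.
The CYP2C9 pathway (36% of clearance) falls to 0.4× activity: 0.36 × 0.4 = 0.144.
The CYP2B6 pathway (25% of clearance) is reduced to 0.41× activity: 0.25 × 0.41 = 0.1025.
Non-CYP routes (24%) are unchanged.
New clearance relative to baseline: 0.0495 + 0.144 + 0.1025 + 0.24 = 0.536.
AUC ∝ 1/CL: fold-change = 1 / 0.536 = 1.9.

1.9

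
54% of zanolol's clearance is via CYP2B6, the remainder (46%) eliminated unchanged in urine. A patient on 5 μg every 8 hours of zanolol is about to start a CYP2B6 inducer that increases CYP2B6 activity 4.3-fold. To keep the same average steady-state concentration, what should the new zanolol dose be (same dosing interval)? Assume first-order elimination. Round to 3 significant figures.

13.9 μg

The CYP2B6 pathway (54% of clearance) increases to 4.3× activity: 0.54 × 4.3 = 2.322.
The remaining 46% of clearance is unaffected.
Relative clearance = 2.322 + 0.46 = 2.782.
Css,avg = (dose rate)/CL, so holding Css fixed requires dose ∝ CL: 5 × 2.782 = 13.9 μg.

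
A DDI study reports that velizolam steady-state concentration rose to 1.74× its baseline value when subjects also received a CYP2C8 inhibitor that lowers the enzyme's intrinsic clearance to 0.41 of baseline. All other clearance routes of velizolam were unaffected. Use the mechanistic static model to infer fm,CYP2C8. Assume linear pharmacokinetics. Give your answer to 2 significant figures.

CL'/CL = 1 / 1.74 = 0.5747
0.41·fm + (1 − fm) = 0.5747
fm = (0.5747 − 1) / (0.41 − 1) = 0.72

0.72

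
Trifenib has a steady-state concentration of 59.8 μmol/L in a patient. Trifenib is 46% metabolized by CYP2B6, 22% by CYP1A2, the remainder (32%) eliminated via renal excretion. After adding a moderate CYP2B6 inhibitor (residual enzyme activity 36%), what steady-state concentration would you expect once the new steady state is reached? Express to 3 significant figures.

The CYP2B6 pathway (46% of clearance) drops to 0.36× activity: 0.46 × 0.36 = 0.1656.
CYP1A2 (22%) and the residual 32% are unaffected.
CL_new/CL_old = 0.1656 + 0.22 + 0.32 = 0.7056.
Steady-state concentration ∝ 1/CL, so new value = 59.8 / 0.7056 = 84.8 μmol/L.

84.8 μmol/L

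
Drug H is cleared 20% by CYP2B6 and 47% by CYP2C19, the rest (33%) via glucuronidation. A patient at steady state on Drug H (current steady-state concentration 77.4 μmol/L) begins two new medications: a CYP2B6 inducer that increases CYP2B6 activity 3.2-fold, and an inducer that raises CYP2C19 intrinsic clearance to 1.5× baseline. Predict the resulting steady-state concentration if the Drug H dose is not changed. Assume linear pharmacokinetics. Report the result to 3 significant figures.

46.2 μmol/L

The CYP2B6 pathway (20% of clearance) is boosted to 3.2× activity: 0.2 × 3.2 = 0.64.
The CYP2C19 pathway (47% of clearance) increases to 1.5× activity: 0.47 × 1.5 = 0.705.
The remaining 33% of clearance is unaffected.
Relative clearance = 0.64 + 0.705 + 0.33 = 1.675.
Dividing the baseline by the relative clearance: 77.4 / 1.675 = 46.2 μmol/L.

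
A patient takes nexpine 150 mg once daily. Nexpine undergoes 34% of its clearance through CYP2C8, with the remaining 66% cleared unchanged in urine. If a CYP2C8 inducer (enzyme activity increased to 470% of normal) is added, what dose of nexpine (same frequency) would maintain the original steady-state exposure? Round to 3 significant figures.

The CYP2C8 pathway (34% of clearance) rises to 4.7× activity: 0.34 × 4.7 = 1.598.
Non-CYP routes (66%) are unchanged.
CL_new/CL_old = 1.598 + 0.66 = 2.258.
Css,avg = (dose rate)/CL, so holding Css fixed requires dose ∝ CL: 150 × 2.258 = 339 mg.

339 mg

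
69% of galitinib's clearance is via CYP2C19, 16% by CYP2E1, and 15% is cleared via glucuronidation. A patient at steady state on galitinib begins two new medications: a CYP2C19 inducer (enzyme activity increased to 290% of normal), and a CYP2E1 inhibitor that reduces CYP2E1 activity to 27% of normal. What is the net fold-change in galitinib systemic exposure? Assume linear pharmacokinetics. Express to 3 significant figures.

0.456

CYP2C19: 0.69 × 2.9 = 2.001
CYP2E1: 0.16 × 0.27 = 0.0432
Other: 0.15 (unchanged)
Relative clearance = 2.001 + 0.0432 + 0.15 = 2.1942.
Systemic exposure ∝ 1/CL: fold-change = 1 / 2.1942 = 0.456.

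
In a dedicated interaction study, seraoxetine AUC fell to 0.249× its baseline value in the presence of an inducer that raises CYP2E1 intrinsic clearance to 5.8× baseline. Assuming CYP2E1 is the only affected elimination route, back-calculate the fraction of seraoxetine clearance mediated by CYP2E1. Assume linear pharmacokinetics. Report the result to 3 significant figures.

Write x for the fraction cleared via CYP2E1. The observed AUC change means clearance rose to 1/0.249 = 4.016 of baseline.
Setting x·5.8 + (1 − x) = 4.016 and solving: x = (4.016 − 1)/(5.8 − 1) = 0.628.

0.628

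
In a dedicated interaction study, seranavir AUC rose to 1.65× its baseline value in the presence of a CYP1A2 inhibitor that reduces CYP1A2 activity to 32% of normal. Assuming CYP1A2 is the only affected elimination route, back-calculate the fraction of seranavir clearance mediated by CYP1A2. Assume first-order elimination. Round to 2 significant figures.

0.58

Let fm be the CYP1A2 fraction. New clearance relative to baseline = fm × 0.32 + (1 − fm).
AUC ratio = 1 / (new CL fraction), so new CL fraction = 1 / 1.65 = 0.6061.
fm × 0.32 + 1 − fm = 0.6061  ⇒  fm × (0.32 − 1) = −0.3939  ⇒  fm = 0.58.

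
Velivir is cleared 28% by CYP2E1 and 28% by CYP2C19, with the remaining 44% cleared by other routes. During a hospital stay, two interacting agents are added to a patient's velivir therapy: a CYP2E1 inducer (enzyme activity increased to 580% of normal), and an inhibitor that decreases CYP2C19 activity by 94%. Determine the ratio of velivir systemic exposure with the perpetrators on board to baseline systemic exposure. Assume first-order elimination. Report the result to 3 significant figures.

0.481

The CYP2E1 pathway (28% of clearance) rises to 5.8× activity: 0.28 × 5.8 = 1.624.
The CYP2C19 pathway (28% of clearance) is reduced to 0.06× activity: 0.28 × 0.06 = 0.0168.
Non-CYP routes (44%) are unchanged.
CL_new/CL_old = 1.624 + 0.0168 + 0.44 = 2.0808.
Systemic exposure ∝ 1/CL: fold-change = 1 / 2.0808 = 0.481.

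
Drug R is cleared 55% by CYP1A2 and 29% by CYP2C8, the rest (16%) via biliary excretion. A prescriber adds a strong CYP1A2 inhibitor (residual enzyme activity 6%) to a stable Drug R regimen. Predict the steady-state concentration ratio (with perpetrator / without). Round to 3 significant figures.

2.07

The CYP1A2 pathway (55% of clearance) drops to 0.06× activity: 0.55 × 0.06 = 0.033.
CYP2C8 (29%) and the residual 16% are unaffected.
New clearance relative to baseline: 0.033 + 0.29 + 0.16 = 0.483.
Steady-state concentration ratio = CL_old/CL_new = 1 / 0.483 = 2.07.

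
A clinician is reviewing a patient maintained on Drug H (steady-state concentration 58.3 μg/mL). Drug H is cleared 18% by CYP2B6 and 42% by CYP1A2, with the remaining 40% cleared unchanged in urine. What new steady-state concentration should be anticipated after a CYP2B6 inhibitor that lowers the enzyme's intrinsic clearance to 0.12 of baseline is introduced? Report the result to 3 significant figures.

The CYP2B6 pathway (18% of clearance) drops to 0.12× activity: 0.18 × 0.12 = 0.0216.
CYP1A2 (42%) and the residual 40% are unaffected.
New clearance relative to baseline: 0.0216 + 0.42 + 0.4 = 0.8416.
Steady-state concentration ∝ 1/CL, so new value = 58.3 / 0.8416 = 69.3 μg/mL.

69.3 μg/mL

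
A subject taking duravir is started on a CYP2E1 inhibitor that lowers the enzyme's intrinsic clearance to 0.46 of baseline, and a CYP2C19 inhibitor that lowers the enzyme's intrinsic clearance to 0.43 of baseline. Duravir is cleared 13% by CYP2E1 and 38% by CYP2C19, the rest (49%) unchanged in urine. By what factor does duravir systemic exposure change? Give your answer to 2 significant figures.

The CYP2E1 pathway (13% of clearance) is reduced to 0.46× activity: 0.13 × 0.46 = 0.0598.
The CYP2C19 pathway (38% of clearance) drops to 0.43× activity: 0.38 × 0.43 = 0.1634.
The remaining 49% of clearance is unaffected.
CL_new/CL_old = 0.0598 + 0.1634 + 0.49 = 0.7132.
Net systemic exposure ratio = 1 / 0.7132 = 1.4.

1.4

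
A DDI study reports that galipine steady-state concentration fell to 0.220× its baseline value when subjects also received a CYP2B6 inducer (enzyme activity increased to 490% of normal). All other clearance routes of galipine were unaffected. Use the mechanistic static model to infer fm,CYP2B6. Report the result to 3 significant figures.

CL'/CL = 1 / 0.220 = 4.545
4.9·fm + (1 − fm) = 4.545
fm = (4.545 − 1) / (4.9 − 1) = 0.909

0.909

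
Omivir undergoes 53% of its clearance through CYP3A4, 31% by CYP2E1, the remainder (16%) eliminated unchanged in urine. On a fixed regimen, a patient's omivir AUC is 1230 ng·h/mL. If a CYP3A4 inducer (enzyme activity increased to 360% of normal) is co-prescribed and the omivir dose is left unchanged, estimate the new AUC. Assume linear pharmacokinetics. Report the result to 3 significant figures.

517 ng·h/mL

The CYP3A4 pathway (53% of clearance) is boosted to 3.6× activity: 0.53 × 3.6 = 1.908.
CYP2E1 (31%) and the residual 16% are unaffected.
Relative clearance = 1.908 + 0.31 + 0.16 = 2.378.
AUC ∝ 1/CL, so new value = 1230 / 2.378 = 517 ng·h/mL.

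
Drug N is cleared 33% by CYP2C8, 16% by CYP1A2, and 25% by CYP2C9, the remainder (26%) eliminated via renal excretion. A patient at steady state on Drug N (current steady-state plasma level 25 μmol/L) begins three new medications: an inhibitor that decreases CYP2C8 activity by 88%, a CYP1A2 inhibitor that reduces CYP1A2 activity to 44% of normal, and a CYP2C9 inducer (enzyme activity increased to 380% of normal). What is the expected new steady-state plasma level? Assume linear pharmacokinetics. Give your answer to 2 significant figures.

The CYP2C8 pathway (33% of clearance) falls to 0.12× activity: 0.33 × 0.12 = 0.0396.
The CYP1A2 pathway (16% of clearance) falls to 0.44× activity: 0.16 × 0.44 = 0.0704.
The CYP2C9 pathway (25% of clearance) is boosted to 3.8× activity: 0.25 × 3.8 = 0.95.
The remaining 26% of clearance is unaffected.
Relative clearance = 0.0396 + 0.0704 + 0.95 + 0.26 = 1.32.
New steady-state plasma level = 25 / 1.32 = 19 μmol/L (concentration scales inversely with clearance).

19 μmol/L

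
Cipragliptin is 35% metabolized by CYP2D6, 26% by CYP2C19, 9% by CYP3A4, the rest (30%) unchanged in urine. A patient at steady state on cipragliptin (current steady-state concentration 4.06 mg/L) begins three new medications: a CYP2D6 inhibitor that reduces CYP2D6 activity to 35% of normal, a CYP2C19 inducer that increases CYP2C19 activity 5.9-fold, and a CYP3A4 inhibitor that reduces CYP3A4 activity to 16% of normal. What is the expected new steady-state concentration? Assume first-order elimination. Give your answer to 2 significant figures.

2.1 mg/L

CYP2D6: 0.35 × 0.35 = 0.1225
CYP2C19: 0.26 × 5.9 = 1.534
CYP3A4: 0.09 × 0.16 = 0.0144
Other: 0.3 (unchanged)
New clearance relative to baseline: 0.1225 + 1.534 + 0.0144 + 0.3 = 1.9709.
New steady-state concentration = 4.06 / 1.9709 = 2.1 mg/L (concentration scales inversely with clearance).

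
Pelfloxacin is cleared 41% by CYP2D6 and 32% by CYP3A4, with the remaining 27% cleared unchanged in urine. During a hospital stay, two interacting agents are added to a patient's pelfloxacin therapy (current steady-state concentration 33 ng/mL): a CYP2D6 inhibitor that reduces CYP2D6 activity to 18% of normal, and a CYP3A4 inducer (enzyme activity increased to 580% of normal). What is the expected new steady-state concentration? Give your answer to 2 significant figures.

15 ng/mL

The CYP2D6 pathway (41% of clearance) is reduced to 0.18× activity: 0.41 × 0.18 = 0.0738.
The CYP3A4 pathway (32% of clearance) increases to 5.8× activity: 0.32 × 5.8 = 1.856.
Non-CYP routes (27%) are unchanged.
New clearance relative to baseline: 0.0738 + 1.856 + 0.27 = 2.1998.
Dividing the baseline by the relative clearance: 33 / 2.1998 = 15 ng/mL.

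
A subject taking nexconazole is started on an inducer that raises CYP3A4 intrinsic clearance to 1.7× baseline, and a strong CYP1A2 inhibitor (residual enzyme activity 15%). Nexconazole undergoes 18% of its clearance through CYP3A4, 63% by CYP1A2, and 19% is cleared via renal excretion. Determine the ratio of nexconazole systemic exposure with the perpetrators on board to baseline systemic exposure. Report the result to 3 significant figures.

The CYP3A4 pathway (18% of clearance) rises to 1.7× activity: 0.18 × 1.7 = 0.306.
The CYP1A2 pathway (63% of clearance) drops to 0.15× activity: 0.63 × 0.15 = 0.0945.
The remaining 19% of clearance is unaffected.
Relative clearance = 0.306 + 0.0945 + 0.19 = 0.5905.
Systemic exposure ∝ 1/CL: fold-change = 1 / 0.5905 = 1.69.

1.69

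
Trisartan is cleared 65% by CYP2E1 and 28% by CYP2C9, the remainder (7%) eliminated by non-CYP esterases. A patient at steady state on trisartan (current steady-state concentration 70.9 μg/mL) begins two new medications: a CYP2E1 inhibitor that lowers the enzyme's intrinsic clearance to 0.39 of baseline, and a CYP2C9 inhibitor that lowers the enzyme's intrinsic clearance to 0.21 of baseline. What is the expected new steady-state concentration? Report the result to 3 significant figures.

185 μg/mL

CYP2E1: 0.65 × 0.39 = 0.2535
CYP2C9: 0.28 × 0.21 = 0.0588
Other: 0.07 (unchanged)
CL_new/CL_old = 0.2535 + 0.0588 + 0.07 = 0.3823.
Steady-state concentration ∝ 1/CL: new value = 70.9 / 0.3823 = 185 μg/mL.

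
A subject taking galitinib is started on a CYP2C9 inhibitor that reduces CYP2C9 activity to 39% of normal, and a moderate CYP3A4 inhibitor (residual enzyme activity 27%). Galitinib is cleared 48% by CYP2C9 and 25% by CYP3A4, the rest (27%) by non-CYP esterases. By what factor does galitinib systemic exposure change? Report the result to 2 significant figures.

The CYP2C9 pathway (48% of clearance) falls to 0.39× activity: 0.48 × 0.39 = 0.1872.
The CYP3A4 pathway (25% of clearance) is reduced to 0.27× activity: 0.25 × 0.27 = 0.0675.
The remaining 27% of clearance is unaffected.
New clearance relative to baseline: 0.1872 + 0.0675 + 0.27 = 0.5247.
Net systemic exposure ratio = 1 / 0.5247 = 1.9.

1.9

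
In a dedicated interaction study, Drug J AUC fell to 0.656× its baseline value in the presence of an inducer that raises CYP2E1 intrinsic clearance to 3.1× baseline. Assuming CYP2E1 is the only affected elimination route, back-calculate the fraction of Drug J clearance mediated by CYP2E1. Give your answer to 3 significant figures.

Write x for the fraction cleared via CYP2E1. The observed AUC change means clearance rose to 1/0.656 = 1.524 of baseline.
Only the CYP2E1 route changed, so 1.524 = x·3.1 + (1 − x), giving x = 0.250.

0.250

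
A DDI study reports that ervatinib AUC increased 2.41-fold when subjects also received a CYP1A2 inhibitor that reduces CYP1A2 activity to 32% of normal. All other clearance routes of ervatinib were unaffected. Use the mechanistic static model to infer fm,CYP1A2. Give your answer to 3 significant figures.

0.860

Let x = fm,CYP1A2. Because AUC ∝ 1/CL, relative clearance fell to 1/2.41 = 0.4149.
Setting x·0.32 + (1 − x) = 0.4149 and solving: x = (0.4149 − 1)/(0.32 − 1) = 0.860.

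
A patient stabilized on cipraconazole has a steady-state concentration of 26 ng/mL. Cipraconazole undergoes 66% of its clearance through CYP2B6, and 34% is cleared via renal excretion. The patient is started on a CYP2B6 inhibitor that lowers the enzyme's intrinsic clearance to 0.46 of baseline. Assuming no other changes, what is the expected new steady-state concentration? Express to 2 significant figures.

40 ng/mL

The CYP2B6 pathway (66% of clearance) drops to 0.46× activity: 0.66 × 0.46 = 0.3036.
The remaining 34% of clearance is unaffected.
CL_new/CL_old = 0.3036 + 0.34 = 0.6436.
With dosing unchanged, steady-state concentration scales as 1/CL: 26 / 0.6436 = 40 ng/mL.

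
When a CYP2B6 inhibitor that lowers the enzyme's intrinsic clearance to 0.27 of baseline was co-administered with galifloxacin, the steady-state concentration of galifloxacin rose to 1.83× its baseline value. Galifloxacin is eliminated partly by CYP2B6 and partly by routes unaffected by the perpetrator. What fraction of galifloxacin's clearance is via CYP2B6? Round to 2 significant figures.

CL'/CL = 1 / 1.83 = 0.5464
0.27·fm + (1 − fm) = 0.5464
fm = (0.5464 − 1) / (0.27 − 1) = 0.62

0.62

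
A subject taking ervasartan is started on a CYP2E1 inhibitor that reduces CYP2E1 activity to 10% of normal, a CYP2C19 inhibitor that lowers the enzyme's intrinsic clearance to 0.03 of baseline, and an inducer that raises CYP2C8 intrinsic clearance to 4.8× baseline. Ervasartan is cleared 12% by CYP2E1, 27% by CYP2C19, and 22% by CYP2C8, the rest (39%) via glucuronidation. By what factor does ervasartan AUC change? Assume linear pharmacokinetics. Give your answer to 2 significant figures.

0.68

The CYP2E1 pathway (12% of clearance) drops to 0.1× activity: 0.12 × 0.1 = 0.012.
The CYP2C19 pathway (27% of clearance) is reduced to 0.03× activity: 0.27 × 0.03 = 0.0081.
The CYP2C8 pathway (22% of clearance) is boosted to 4.8× activity: 0.22 × 4.8 = 1.056.
Non-CYP routes (39%) are unchanged.
Relative clearance = 0.012 + 0.0081 + 1.056 + 0.39 = 1.4661.
AUC ∝ 1/CL: fold-change = 1 / 1.4661 = 0.68.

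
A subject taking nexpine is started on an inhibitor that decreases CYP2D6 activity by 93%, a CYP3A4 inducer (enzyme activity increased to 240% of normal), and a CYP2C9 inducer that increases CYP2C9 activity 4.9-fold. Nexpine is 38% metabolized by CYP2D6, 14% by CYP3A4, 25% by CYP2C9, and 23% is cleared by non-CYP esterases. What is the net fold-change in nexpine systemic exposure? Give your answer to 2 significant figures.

0.55

CYP2D6: 0.38 × 0.07 = 0.0266
CYP3A4: 0.14 × 2.4 = 0.336
CYP2C9: 0.25 × 4.9 = 1.225
Other: 0.23 (unchanged)
New clearance relative to baseline: 0.0266 + 0.336 + 1.225 + 0.23 = 1.8176.
Because systemic exposure varies inversely with clearance, the combined effect is 1 / 1.8176 = 0.55.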